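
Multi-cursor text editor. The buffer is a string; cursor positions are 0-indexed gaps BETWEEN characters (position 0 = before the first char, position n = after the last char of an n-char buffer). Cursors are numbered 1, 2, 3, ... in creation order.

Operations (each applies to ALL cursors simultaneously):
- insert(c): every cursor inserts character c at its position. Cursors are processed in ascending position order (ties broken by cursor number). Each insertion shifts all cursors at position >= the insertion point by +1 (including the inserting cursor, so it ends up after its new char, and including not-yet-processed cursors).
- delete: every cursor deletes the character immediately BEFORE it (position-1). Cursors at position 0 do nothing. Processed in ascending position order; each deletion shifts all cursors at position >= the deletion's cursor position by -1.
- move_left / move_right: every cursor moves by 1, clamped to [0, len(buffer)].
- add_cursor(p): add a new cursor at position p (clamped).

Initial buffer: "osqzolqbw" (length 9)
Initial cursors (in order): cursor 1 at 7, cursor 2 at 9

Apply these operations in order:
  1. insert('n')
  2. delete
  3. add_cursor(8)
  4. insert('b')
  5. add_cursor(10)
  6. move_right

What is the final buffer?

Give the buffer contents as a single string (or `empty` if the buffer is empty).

After op 1 (insert('n')): buffer="osqzolqnbwn" (len 11), cursors c1@8 c2@11, authorship .......1..2
After op 2 (delete): buffer="osqzolqbw" (len 9), cursors c1@7 c2@9, authorship .........
After op 3 (add_cursor(8)): buffer="osqzolqbw" (len 9), cursors c1@7 c3@8 c2@9, authorship .........
After op 4 (insert('b')): buffer="osqzolqbbbwb" (len 12), cursors c1@8 c3@10 c2@12, authorship .......1.3.2
After op 5 (add_cursor(10)): buffer="osqzolqbbbwb" (len 12), cursors c1@8 c3@10 c4@10 c2@12, authorship .......1.3.2
After op 6 (move_right): buffer="osqzolqbbbwb" (len 12), cursors c1@9 c3@11 c4@11 c2@12, authorship .......1.3.2

Answer: osqzolqbbbwb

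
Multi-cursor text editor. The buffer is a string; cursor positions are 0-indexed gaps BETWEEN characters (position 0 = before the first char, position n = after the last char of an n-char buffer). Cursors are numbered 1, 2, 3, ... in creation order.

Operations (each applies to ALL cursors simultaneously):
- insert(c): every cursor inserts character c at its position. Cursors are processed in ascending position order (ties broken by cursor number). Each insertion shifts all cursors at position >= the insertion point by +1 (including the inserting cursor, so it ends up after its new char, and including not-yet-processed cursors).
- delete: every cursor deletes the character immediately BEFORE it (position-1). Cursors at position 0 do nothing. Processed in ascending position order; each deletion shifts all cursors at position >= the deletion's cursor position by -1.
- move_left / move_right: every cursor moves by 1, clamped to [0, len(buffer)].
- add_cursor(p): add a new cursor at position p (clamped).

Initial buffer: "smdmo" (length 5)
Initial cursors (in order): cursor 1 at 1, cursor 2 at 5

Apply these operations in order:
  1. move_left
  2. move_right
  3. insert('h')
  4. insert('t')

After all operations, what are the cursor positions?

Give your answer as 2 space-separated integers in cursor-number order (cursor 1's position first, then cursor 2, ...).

Answer: 3 9

Derivation:
After op 1 (move_left): buffer="smdmo" (len 5), cursors c1@0 c2@4, authorship .....
After op 2 (move_right): buffer="smdmo" (len 5), cursors c1@1 c2@5, authorship .....
After op 3 (insert('h')): buffer="shmdmoh" (len 7), cursors c1@2 c2@7, authorship .1....2
After op 4 (insert('t')): buffer="shtmdmoht" (len 9), cursors c1@3 c2@9, authorship .11....22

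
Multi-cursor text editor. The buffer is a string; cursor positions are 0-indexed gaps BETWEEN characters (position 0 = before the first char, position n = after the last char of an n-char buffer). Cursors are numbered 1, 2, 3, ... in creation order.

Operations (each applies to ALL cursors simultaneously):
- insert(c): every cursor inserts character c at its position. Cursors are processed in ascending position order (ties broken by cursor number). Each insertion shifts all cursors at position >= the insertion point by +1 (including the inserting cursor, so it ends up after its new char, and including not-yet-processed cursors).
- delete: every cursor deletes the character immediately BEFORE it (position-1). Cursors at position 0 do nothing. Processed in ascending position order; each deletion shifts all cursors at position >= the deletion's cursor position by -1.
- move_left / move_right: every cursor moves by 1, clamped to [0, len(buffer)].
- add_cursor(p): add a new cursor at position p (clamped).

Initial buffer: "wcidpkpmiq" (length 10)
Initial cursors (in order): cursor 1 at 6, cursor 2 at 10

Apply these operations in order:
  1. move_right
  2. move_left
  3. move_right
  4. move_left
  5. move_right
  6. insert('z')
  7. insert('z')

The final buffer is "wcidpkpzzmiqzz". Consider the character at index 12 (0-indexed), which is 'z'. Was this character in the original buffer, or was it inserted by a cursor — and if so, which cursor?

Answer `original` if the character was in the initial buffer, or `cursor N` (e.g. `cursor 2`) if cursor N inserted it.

Answer: cursor 2

Derivation:
After op 1 (move_right): buffer="wcidpkpmiq" (len 10), cursors c1@7 c2@10, authorship ..........
After op 2 (move_left): buffer="wcidpkpmiq" (len 10), cursors c1@6 c2@9, authorship ..........
After op 3 (move_right): buffer="wcidpkpmiq" (len 10), cursors c1@7 c2@10, authorship ..........
After op 4 (move_left): buffer="wcidpkpmiq" (len 10), cursors c1@6 c2@9, authorship ..........
After op 5 (move_right): buffer="wcidpkpmiq" (len 10), cursors c1@7 c2@10, authorship ..........
After op 6 (insert('z')): buffer="wcidpkpzmiqz" (len 12), cursors c1@8 c2@12, authorship .......1...2
After op 7 (insert('z')): buffer="wcidpkpzzmiqzz" (len 14), cursors c1@9 c2@14, authorship .......11...22
Authorship (.=original, N=cursor N): . . . . . . . 1 1 . . . 2 2
Index 12: author = 2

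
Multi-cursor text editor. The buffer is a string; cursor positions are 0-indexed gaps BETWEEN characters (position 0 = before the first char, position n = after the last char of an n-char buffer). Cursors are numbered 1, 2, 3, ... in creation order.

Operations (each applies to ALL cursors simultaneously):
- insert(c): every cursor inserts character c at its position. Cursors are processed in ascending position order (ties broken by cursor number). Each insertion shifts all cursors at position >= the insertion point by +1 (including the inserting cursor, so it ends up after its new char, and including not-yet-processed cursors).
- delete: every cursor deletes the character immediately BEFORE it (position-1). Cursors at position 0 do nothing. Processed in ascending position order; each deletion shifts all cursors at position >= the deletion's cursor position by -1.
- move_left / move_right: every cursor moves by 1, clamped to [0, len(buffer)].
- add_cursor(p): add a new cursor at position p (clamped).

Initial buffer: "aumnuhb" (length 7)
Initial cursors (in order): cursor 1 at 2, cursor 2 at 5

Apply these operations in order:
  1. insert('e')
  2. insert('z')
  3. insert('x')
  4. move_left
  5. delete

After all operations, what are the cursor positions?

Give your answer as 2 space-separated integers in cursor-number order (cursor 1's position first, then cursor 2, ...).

After op 1 (insert('e')): buffer="auemnuehb" (len 9), cursors c1@3 c2@7, authorship ..1...2..
After op 2 (insert('z')): buffer="auezmnuezhb" (len 11), cursors c1@4 c2@9, authorship ..11...22..
After op 3 (insert('x')): buffer="auezxmnuezxhb" (len 13), cursors c1@5 c2@11, authorship ..111...222..
After op 4 (move_left): buffer="auezxmnuezxhb" (len 13), cursors c1@4 c2@10, authorship ..111...222..
After op 5 (delete): buffer="auexmnuexhb" (len 11), cursors c1@3 c2@8, authorship ..11...22..

Answer: 3 8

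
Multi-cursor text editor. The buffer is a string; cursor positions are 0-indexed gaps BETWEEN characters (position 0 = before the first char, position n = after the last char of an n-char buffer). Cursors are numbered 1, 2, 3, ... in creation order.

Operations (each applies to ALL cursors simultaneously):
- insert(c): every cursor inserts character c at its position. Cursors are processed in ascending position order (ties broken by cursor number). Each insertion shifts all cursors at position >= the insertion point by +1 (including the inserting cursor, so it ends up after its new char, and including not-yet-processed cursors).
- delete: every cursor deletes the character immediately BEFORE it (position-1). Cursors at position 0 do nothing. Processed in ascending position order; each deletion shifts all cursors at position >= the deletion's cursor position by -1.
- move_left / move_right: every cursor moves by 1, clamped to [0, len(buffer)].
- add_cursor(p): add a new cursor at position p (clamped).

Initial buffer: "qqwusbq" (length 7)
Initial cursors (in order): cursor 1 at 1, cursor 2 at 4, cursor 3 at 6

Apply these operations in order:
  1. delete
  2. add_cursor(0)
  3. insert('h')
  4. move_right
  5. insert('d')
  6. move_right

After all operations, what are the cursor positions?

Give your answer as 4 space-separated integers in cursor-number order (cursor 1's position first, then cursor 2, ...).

Answer: 6 10 12 6

Derivation:
After op 1 (delete): buffer="qwsq" (len 4), cursors c1@0 c2@2 c3@3, authorship ....
After op 2 (add_cursor(0)): buffer="qwsq" (len 4), cursors c1@0 c4@0 c2@2 c3@3, authorship ....
After op 3 (insert('h')): buffer="hhqwhshq" (len 8), cursors c1@2 c4@2 c2@5 c3@7, authorship 14..2.3.
After op 4 (move_right): buffer="hhqwhshq" (len 8), cursors c1@3 c4@3 c2@6 c3@8, authorship 14..2.3.
After op 5 (insert('d')): buffer="hhqddwhsdhqd" (len 12), cursors c1@5 c4@5 c2@9 c3@12, authorship 14.14.2.23.3
After op 6 (move_right): buffer="hhqddwhsdhqd" (len 12), cursors c1@6 c4@6 c2@10 c3@12, authorship 14.14.2.23.3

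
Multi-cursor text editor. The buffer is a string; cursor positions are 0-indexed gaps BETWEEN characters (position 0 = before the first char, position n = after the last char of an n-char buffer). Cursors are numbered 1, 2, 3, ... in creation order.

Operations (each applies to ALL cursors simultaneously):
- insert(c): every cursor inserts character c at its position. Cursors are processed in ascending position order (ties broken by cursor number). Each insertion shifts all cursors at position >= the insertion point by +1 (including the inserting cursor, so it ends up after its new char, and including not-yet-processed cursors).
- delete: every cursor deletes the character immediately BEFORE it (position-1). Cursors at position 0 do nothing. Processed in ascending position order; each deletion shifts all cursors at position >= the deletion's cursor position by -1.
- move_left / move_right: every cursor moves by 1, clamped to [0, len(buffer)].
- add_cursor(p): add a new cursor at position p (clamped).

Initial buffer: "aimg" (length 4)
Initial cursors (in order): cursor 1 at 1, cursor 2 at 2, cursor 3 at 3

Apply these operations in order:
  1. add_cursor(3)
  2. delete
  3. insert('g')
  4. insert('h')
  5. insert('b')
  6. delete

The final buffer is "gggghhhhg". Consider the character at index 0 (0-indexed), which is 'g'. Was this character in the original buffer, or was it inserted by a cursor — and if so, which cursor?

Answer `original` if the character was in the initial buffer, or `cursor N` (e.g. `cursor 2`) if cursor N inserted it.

After op 1 (add_cursor(3)): buffer="aimg" (len 4), cursors c1@1 c2@2 c3@3 c4@3, authorship ....
After op 2 (delete): buffer="g" (len 1), cursors c1@0 c2@0 c3@0 c4@0, authorship .
After op 3 (insert('g')): buffer="ggggg" (len 5), cursors c1@4 c2@4 c3@4 c4@4, authorship 1234.
After op 4 (insert('h')): buffer="gggghhhhg" (len 9), cursors c1@8 c2@8 c3@8 c4@8, authorship 12341234.
After op 5 (insert('b')): buffer="gggghhhhbbbbg" (len 13), cursors c1@12 c2@12 c3@12 c4@12, authorship 123412341234.
After op 6 (delete): buffer="gggghhhhg" (len 9), cursors c1@8 c2@8 c3@8 c4@8, authorship 12341234.
Authorship (.=original, N=cursor N): 1 2 3 4 1 2 3 4 .
Index 0: author = 1

Answer: cursor 1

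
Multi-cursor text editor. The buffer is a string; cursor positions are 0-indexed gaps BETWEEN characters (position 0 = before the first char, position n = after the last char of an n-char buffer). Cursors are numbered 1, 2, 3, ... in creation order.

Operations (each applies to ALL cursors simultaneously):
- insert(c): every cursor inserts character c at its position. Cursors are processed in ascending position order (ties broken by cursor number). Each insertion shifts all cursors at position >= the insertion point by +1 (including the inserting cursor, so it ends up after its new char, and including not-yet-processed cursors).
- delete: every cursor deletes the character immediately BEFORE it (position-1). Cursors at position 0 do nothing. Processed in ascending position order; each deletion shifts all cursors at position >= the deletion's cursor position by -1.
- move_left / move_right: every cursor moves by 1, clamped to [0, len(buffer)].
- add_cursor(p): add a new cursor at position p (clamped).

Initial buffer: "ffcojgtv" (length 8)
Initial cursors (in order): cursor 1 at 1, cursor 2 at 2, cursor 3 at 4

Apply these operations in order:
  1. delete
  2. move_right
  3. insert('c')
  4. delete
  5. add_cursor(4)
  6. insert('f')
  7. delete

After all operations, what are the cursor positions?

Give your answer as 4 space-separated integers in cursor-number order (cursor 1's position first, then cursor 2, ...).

After op 1 (delete): buffer="cjgtv" (len 5), cursors c1@0 c2@0 c3@1, authorship .....
After op 2 (move_right): buffer="cjgtv" (len 5), cursors c1@1 c2@1 c3@2, authorship .....
After op 3 (insert('c')): buffer="cccjcgtv" (len 8), cursors c1@3 c2@3 c3@5, authorship .12.3...
After op 4 (delete): buffer="cjgtv" (len 5), cursors c1@1 c2@1 c3@2, authorship .....
After op 5 (add_cursor(4)): buffer="cjgtv" (len 5), cursors c1@1 c2@1 c3@2 c4@4, authorship .....
After op 6 (insert('f')): buffer="cffjfgtfv" (len 9), cursors c1@3 c2@3 c3@5 c4@8, authorship .12.3..4.
After op 7 (delete): buffer="cjgtv" (len 5), cursors c1@1 c2@1 c3@2 c4@4, authorship .....

Answer: 1 1 2 4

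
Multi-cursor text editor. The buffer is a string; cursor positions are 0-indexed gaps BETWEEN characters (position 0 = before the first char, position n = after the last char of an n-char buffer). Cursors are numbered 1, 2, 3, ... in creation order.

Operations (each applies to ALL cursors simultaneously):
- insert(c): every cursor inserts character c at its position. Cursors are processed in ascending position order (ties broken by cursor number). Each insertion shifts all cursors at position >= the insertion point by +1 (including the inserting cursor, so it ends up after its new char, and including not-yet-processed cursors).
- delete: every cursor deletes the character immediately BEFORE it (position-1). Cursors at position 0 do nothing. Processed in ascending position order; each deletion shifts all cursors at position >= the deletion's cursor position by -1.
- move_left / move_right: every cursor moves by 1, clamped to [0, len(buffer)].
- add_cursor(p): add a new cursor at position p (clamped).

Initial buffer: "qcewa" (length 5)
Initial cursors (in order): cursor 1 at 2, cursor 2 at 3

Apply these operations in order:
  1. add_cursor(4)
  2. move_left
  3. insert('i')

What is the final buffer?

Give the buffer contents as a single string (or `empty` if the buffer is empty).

Answer: qicieiwa

Derivation:
After op 1 (add_cursor(4)): buffer="qcewa" (len 5), cursors c1@2 c2@3 c3@4, authorship .....
After op 2 (move_left): buffer="qcewa" (len 5), cursors c1@1 c2@2 c3@3, authorship .....
After op 3 (insert('i')): buffer="qicieiwa" (len 8), cursors c1@2 c2@4 c3@6, authorship .1.2.3..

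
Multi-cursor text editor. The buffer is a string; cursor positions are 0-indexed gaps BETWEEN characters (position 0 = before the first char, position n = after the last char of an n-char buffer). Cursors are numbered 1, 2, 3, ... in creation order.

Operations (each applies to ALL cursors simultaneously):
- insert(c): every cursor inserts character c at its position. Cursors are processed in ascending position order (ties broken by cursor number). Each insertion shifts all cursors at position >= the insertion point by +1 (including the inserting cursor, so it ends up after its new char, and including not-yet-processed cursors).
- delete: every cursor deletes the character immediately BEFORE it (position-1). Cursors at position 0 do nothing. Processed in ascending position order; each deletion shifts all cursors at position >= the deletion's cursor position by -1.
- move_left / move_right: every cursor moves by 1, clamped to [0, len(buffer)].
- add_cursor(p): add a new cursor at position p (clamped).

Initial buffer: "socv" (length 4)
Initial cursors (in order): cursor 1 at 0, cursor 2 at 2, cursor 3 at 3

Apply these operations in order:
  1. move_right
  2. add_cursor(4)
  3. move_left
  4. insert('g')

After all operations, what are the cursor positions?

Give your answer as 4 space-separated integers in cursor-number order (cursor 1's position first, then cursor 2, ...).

After op 1 (move_right): buffer="socv" (len 4), cursors c1@1 c2@3 c3@4, authorship ....
After op 2 (add_cursor(4)): buffer="socv" (len 4), cursors c1@1 c2@3 c3@4 c4@4, authorship ....
After op 3 (move_left): buffer="socv" (len 4), cursors c1@0 c2@2 c3@3 c4@3, authorship ....
After op 4 (insert('g')): buffer="gsogcggv" (len 8), cursors c1@1 c2@4 c3@7 c4@7, authorship 1..2.34.

Answer: 1 4 7 7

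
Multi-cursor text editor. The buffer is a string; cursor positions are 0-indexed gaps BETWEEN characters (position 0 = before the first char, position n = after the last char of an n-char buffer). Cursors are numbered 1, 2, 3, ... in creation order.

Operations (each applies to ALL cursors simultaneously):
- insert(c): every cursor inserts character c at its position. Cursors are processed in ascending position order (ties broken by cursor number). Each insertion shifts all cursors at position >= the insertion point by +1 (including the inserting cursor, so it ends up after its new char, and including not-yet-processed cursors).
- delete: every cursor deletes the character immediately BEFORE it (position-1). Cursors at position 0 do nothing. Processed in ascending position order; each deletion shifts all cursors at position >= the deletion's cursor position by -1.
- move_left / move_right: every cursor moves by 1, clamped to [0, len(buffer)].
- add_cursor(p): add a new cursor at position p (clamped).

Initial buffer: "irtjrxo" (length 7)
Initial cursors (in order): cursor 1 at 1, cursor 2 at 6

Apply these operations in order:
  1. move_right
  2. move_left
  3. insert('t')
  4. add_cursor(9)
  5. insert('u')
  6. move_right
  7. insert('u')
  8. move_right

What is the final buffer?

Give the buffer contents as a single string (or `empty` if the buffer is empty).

Answer: iturutjrxtuouuu

Derivation:
After op 1 (move_right): buffer="irtjrxo" (len 7), cursors c1@2 c2@7, authorship .......
After op 2 (move_left): buffer="irtjrxo" (len 7), cursors c1@1 c2@6, authorship .......
After op 3 (insert('t')): buffer="itrtjrxto" (len 9), cursors c1@2 c2@8, authorship .1.....2.
After op 4 (add_cursor(9)): buffer="itrtjrxto" (len 9), cursors c1@2 c2@8 c3@9, authorship .1.....2.
After op 5 (insert('u')): buffer="iturtjrxtuou" (len 12), cursors c1@3 c2@10 c3@12, authorship .11.....22.3
After op 6 (move_right): buffer="iturtjrxtuou" (len 12), cursors c1@4 c2@11 c3@12, authorship .11.....22.3
After op 7 (insert('u')): buffer="iturutjrxtuouuu" (len 15), cursors c1@5 c2@13 c3@15, authorship .11.1....22.233
After op 8 (move_right): buffer="iturutjrxtuouuu" (len 15), cursors c1@6 c2@14 c3@15, authorship .11.1....22.233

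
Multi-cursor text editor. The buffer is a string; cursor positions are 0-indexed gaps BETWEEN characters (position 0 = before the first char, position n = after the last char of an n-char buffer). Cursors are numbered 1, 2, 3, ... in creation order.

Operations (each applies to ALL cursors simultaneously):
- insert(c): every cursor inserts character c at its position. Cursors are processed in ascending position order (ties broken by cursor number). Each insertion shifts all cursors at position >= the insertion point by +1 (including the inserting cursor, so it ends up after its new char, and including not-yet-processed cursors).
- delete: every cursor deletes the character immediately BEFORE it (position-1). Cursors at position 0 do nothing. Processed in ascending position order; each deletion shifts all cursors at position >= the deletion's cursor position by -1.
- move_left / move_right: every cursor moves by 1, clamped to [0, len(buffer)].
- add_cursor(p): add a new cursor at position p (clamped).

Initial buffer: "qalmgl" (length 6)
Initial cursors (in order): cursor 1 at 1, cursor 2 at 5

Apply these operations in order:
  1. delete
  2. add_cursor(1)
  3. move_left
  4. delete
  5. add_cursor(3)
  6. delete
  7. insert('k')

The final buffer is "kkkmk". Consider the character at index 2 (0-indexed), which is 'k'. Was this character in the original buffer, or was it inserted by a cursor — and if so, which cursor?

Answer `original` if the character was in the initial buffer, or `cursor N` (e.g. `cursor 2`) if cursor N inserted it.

After op 1 (delete): buffer="alml" (len 4), cursors c1@0 c2@3, authorship ....
After op 2 (add_cursor(1)): buffer="alml" (len 4), cursors c1@0 c3@1 c2@3, authorship ....
After op 3 (move_left): buffer="alml" (len 4), cursors c1@0 c3@0 c2@2, authorship ....
After op 4 (delete): buffer="aml" (len 3), cursors c1@0 c3@0 c2@1, authorship ...
After op 5 (add_cursor(3)): buffer="aml" (len 3), cursors c1@0 c3@0 c2@1 c4@3, authorship ...
After op 6 (delete): buffer="m" (len 1), cursors c1@0 c2@0 c3@0 c4@1, authorship .
After op 7 (insert('k')): buffer="kkkmk" (len 5), cursors c1@3 c2@3 c3@3 c4@5, authorship 123.4
Authorship (.=original, N=cursor N): 1 2 3 . 4
Index 2: author = 3

Answer: cursor 3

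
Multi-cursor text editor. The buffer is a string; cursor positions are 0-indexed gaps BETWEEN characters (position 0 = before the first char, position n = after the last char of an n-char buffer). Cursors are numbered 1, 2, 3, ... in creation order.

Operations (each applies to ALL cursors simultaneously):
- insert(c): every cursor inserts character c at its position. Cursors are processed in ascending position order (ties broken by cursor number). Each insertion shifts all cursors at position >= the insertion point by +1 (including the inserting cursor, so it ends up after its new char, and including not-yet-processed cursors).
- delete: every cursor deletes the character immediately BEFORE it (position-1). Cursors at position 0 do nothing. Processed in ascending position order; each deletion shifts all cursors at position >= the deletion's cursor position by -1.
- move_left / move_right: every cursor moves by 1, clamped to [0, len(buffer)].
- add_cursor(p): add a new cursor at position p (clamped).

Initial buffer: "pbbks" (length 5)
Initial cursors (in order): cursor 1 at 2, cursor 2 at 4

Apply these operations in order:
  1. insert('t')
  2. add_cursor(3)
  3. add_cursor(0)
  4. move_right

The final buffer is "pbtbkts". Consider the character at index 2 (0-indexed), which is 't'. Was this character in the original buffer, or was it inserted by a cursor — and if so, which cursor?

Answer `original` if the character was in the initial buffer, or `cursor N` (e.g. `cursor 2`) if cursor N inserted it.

Answer: cursor 1

Derivation:
After op 1 (insert('t')): buffer="pbtbkts" (len 7), cursors c1@3 c2@6, authorship ..1..2.
After op 2 (add_cursor(3)): buffer="pbtbkts" (len 7), cursors c1@3 c3@3 c2@6, authorship ..1..2.
After op 3 (add_cursor(0)): buffer="pbtbkts" (len 7), cursors c4@0 c1@3 c3@3 c2@6, authorship ..1..2.
After op 4 (move_right): buffer="pbtbkts" (len 7), cursors c4@1 c1@4 c3@4 c2@7, authorship ..1..2.
Authorship (.=original, N=cursor N): . . 1 . . 2 .
Index 2: author = 1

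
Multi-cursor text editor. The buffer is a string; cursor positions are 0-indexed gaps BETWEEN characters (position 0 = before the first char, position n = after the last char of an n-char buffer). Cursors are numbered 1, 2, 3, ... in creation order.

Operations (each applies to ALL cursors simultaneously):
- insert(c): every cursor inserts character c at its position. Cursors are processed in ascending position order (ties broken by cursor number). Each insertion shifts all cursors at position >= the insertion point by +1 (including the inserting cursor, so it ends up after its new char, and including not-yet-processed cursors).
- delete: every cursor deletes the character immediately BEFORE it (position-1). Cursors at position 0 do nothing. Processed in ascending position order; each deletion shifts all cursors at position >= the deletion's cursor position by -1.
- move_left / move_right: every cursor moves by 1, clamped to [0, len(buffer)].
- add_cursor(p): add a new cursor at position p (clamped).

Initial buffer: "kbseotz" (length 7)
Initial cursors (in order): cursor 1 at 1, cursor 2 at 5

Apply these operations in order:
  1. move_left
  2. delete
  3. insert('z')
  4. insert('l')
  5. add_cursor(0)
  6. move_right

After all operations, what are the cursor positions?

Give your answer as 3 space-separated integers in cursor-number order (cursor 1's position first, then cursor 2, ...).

After op 1 (move_left): buffer="kbseotz" (len 7), cursors c1@0 c2@4, authorship .......
After op 2 (delete): buffer="kbsotz" (len 6), cursors c1@0 c2@3, authorship ......
After op 3 (insert('z')): buffer="zkbszotz" (len 8), cursors c1@1 c2@5, authorship 1...2...
After op 4 (insert('l')): buffer="zlkbszlotz" (len 10), cursors c1@2 c2@7, authorship 11...22...
After op 5 (add_cursor(0)): buffer="zlkbszlotz" (len 10), cursors c3@0 c1@2 c2@7, authorship 11...22...
After op 6 (move_right): buffer="zlkbszlotz" (len 10), cursors c3@1 c1@3 c2@8, authorship 11...22...

Answer: 3 8 1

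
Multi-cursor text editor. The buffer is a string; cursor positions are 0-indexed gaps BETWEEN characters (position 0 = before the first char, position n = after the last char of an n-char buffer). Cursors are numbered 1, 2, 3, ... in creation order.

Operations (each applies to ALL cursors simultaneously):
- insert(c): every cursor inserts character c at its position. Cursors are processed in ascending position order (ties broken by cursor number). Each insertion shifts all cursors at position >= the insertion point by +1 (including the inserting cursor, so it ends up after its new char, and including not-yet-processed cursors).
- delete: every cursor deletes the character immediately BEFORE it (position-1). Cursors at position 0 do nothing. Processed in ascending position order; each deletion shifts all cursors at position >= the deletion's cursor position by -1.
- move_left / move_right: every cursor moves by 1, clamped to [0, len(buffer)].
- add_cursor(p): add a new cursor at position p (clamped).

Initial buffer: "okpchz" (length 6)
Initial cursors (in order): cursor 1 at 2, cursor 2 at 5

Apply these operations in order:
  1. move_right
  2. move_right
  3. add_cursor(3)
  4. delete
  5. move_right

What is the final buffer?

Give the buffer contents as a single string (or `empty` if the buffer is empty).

After op 1 (move_right): buffer="okpchz" (len 6), cursors c1@3 c2@6, authorship ......
After op 2 (move_right): buffer="okpchz" (len 6), cursors c1@4 c2@6, authorship ......
After op 3 (add_cursor(3)): buffer="okpchz" (len 6), cursors c3@3 c1@4 c2@6, authorship ......
After op 4 (delete): buffer="okh" (len 3), cursors c1@2 c3@2 c2@3, authorship ...
After op 5 (move_right): buffer="okh" (len 3), cursors c1@3 c2@3 c3@3, authorship ...

Answer: okh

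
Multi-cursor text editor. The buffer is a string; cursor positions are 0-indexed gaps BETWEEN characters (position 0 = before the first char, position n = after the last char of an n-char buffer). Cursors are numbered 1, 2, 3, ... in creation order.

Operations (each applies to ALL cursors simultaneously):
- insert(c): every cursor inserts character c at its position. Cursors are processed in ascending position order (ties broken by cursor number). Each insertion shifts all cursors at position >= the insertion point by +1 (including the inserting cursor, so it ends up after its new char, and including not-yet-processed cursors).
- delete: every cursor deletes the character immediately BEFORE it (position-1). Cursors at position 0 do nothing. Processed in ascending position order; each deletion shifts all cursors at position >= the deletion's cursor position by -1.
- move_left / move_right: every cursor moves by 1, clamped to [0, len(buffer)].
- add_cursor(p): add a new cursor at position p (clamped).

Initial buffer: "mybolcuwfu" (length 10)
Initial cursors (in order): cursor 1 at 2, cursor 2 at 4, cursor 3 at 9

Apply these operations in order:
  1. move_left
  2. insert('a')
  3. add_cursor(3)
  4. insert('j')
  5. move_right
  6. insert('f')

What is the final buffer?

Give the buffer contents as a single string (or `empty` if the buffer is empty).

Answer: majyfjbfajoflcuwajffu

Derivation:
After op 1 (move_left): buffer="mybolcuwfu" (len 10), cursors c1@1 c2@3 c3@8, authorship ..........
After op 2 (insert('a')): buffer="maybaolcuwafu" (len 13), cursors c1@2 c2@5 c3@11, authorship .1..2.....3..
After op 3 (add_cursor(3)): buffer="maybaolcuwafu" (len 13), cursors c1@2 c4@3 c2@5 c3@11, authorship .1..2.....3..
After op 4 (insert('j')): buffer="majyjbajolcuwajfu" (len 17), cursors c1@3 c4@5 c2@8 c3@15, authorship .11.4.22.....33..
After op 5 (move_right): buffer="majyjbajolcuwajfu" (len 17), cursors c1@4 c4@6 c2@9 c3@16, authorship .11.4.22.....33..
After op 6 (insert('f')): buffer="majyfjbfajoflcuwajffu" (len 21), cursors c1@5 c4@8 c2@12 c3@20, authorship .11.14.422.2....33.3.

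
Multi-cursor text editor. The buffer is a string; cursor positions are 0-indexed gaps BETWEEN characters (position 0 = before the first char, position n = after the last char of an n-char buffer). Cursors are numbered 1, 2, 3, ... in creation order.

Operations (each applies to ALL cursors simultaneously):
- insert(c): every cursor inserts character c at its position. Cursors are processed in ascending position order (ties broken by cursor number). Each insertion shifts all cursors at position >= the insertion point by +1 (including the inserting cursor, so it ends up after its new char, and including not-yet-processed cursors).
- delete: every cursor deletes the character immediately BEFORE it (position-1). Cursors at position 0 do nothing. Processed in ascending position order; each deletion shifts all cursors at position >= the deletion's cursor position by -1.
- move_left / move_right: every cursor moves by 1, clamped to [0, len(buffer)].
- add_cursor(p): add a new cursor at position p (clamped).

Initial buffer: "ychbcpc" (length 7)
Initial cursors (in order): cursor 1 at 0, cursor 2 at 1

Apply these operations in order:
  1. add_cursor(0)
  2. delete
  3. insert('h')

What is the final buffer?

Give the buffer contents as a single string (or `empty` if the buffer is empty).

After op 1 (add_cursor(0)): buffer="ychbcpc" (len 7), cursors c1@0 c3@0 c2@1, authorship .......
After op 2 (delete): buffer="chbcpc" (len 6), cursors c1@0 c2@0 c3@0, authorship ......
After op 3 (insert('h')): buffer="hhhchbcpc" (len 9), cursors c1@3 c2@3 c3@3, authorship 123......

Answer: hhhchbcpc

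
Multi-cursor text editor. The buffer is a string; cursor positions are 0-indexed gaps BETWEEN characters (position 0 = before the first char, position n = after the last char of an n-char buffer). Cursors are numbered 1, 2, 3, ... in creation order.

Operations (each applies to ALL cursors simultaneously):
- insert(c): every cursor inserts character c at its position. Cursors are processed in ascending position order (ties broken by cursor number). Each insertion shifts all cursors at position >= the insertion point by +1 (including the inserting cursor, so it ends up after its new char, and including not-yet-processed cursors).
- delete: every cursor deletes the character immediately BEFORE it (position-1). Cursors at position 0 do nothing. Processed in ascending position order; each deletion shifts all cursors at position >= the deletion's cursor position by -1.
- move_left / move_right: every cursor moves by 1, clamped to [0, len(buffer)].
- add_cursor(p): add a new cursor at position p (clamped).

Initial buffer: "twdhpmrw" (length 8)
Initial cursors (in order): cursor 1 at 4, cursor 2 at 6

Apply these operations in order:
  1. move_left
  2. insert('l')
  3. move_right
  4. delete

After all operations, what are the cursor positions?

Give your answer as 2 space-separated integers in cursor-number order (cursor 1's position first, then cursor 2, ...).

After op 1 (move_left): buffer="twdhpmrw" (len 8), cursors c1@3 c2@5, authorship ........
After op 2 (insert('l')): buffer="twdlhplmrw" (len 10), cursors c1@4 c2@7, authorship ...1..2...
After op 3 (move_right): buffer="twdlhplmrw" (len 10), cursors c1@5 c2@8, authorship ...1..2...
After op 4 (delete): buffer="twdlplrw" (len 8), cursors c1@4 c2@6, authorship ...1.2..

Answer: 4 6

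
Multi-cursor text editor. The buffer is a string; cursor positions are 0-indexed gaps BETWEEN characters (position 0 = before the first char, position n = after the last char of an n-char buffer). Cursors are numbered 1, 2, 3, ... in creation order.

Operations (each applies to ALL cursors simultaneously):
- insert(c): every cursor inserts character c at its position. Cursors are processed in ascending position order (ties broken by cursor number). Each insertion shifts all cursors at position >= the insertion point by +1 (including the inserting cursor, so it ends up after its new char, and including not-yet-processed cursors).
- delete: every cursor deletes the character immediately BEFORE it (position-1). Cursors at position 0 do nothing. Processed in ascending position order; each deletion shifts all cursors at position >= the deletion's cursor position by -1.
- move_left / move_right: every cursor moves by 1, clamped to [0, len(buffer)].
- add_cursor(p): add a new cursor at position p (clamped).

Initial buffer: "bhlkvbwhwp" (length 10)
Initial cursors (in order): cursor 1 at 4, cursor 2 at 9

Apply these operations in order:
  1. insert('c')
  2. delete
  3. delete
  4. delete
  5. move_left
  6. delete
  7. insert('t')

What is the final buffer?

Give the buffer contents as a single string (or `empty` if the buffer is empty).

After op 1 (insert('c')): buffer="bhlkcvbwhwcp" (len 12), cursors c1@5 c2@11, authorship ....1.....2.
After op 2 (delete): buffer="bhlkvbwhwp" (len 10), cursors c1@4 c2@9, authorship ..........
After op 3 (delete): buffer="bhlvbwhp" (len 8), cursors c1@3 c2@7, authorship ........
After op 4 (delete): buffer="bhvbwp" (len 6), cursors c1@2 c2@5, authorship ......
After op 5 (move_left): buffer="bhvbwp" (len 6), cursors c1@1 c2@4, authorship ......
After op 6 (delete): buffer="hvwp" (len 4), cursors c1@0 c2@2, authorship ....
After op 7 (insert('t')): buffer="thvtwp" (len 6), cursors c1@1 c2@4, authorship 1..2..

Answer: thvtwp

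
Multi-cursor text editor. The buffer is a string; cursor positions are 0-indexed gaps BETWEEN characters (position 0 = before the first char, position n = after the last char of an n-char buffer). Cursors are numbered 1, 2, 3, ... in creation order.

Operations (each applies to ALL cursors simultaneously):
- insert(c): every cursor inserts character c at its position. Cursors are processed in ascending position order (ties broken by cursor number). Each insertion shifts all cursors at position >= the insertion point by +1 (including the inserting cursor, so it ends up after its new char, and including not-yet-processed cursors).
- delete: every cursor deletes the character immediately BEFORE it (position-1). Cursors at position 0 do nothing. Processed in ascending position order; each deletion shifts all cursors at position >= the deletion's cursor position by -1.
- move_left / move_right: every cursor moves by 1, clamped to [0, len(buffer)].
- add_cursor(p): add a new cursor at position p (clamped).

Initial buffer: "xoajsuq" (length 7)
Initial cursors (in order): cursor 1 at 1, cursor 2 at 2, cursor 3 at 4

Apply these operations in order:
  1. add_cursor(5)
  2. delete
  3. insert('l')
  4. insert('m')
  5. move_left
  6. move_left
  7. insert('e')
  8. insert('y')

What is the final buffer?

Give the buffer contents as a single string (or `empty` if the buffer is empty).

Answer: lleeyymmalleeyymmuq

Derivation:
After op 1 (add_cursor(5)): buffer="xoajsuq" (len 7), cursors c1@1 c2@2 c3@4 c4@5, authorship .......
After op 2 (delete): buffer="auq" (len 3), cursors c1@0 c2@0 c3@1 c4@1, authorship ...
After op 3 (insert('l')): buffer="llalluq" (len 7), cursors c1@2 c2@2 c3@5 c4@5, authorship 12.34..
After op 4 (insert('m')): buffer="llmmallmmuq" (len 11), cursors c1@4 c2@4 c3@9 c4@9, authorship 1212.3434..
After op 5 (move_left): buffer="llmmallmmuq" (len 11), cursors c1@3 c2@3 c3@8 c4@8, authorship 1212.3434..
After op 6 (move_left): buffer="llmmallmmuq" (len 11), cursors c1@2 c2@2 c3@7 c4@7, authorship 1212.3434..
After op 7 (insert('e')): buffer="lleemmalleemmuq" (len 15), cursors c1@4 c2@4 c3@11 c4@11, authorship 121212.343434..
After op 8 (insert('y')): buffer="lleeyymmalleeyymmuq" (len 19), cursors c1@6 c2@6 c3@15 c4@15, authorship 12121212.34343434..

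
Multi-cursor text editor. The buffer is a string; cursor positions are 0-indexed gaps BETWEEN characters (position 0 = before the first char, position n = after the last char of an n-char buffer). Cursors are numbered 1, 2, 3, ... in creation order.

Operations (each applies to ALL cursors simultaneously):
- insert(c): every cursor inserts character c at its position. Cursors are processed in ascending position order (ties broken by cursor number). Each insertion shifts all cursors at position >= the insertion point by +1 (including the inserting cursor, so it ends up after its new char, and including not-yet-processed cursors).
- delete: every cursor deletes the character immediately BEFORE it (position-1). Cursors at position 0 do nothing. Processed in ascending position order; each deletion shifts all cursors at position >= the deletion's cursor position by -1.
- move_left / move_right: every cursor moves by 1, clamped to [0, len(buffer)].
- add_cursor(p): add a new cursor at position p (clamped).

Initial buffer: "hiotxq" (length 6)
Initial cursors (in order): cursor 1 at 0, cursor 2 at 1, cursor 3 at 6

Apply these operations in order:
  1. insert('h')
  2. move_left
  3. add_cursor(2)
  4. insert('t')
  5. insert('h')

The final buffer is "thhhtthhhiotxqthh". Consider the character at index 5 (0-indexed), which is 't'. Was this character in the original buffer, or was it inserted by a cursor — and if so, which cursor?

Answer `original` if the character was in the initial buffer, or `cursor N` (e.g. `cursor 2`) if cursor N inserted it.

Answer: cursor 4

Derivation:
After op 1 (insert('h')): buffer="hhhiotxqh" (len 9), cursors c1@1 c2@3 c3@9, authorship 1.2.....3
After op 2 (move_left): buffer="hhhiotxqh" (len 9), cursors c1@0 c2@2 c3@8, authorship 1.2.....3
After op 3 (add_cursor(2)): buffer="hhhiotxqh" (len 9), cursors c1@0 c2@2 c4@2 c3@8, authorship 1.2.....3
After op 4 (insert('t')): buffer="thhtthiotxqth" (len 13), cursors c1@1 c2@5 c4@5 c3@12, authorship 11.242.....33
After op 5 (insert('h')): buffer="thhhtthhhiotxqthh" (len 17), cursors c1@2 c2@8 c4@8 c3@16, authorship 111.24242.....333
Authorship (.=original, N=cursor N): 1 1 1 . 2 4 2 4 2 . . . . . 3 3 3
Index 5: author = 4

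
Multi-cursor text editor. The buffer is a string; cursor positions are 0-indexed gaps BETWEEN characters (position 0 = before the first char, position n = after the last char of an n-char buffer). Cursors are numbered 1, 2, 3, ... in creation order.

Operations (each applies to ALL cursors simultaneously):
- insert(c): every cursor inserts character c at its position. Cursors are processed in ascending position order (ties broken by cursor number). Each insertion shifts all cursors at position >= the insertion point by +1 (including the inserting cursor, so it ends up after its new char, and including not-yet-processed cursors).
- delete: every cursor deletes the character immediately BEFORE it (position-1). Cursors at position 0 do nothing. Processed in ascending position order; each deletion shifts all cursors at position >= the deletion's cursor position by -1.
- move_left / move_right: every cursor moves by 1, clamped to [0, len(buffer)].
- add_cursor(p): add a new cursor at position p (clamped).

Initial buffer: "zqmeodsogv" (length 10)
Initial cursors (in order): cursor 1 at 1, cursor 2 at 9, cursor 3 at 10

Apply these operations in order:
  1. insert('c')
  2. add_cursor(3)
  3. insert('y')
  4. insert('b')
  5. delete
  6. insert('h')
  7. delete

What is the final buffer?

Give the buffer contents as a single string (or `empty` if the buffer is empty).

Answer: zcyqymeodsogcyvcy

Derivation:
After op 1 (insert('c')): buffer="zcqmeodsogcvc" (len 13), cursors c1@2 c2@11 c3@13, authorship .1........2.3
After op 2 (add_cursor(3)): buffer="zcqmeodsogcvc" (len 13), cursors c1@2 c4@3 c2@11 c3@13, authorship .1........2.3
After op 3 (insert('y')): buffer="zcyqymeodsogcyvcy" (len 17), cursors c1@3 c4@5 c2@14 c3@17, authorship .11.4.......22.33
After op 4 (insert('b')): buffer="zcybqybmeodsogcybvcyb" (len 21), cursors c1@4 c4@7 c2@17 c3@21, authorship .111.44.......222.333
After op 5 (delete): buffer="zcyqymeodsogcyvcy" (len 17), cursors c1@3 c4@5 c2@14 c3@17, authorship .11.4.......22.33
After op 6 (insert('h')): buffer="zcyhqyhmeodsogcyhvcyh" (len 21), cursors c1@4 c4@7 c2@17 c3@21, authorship .111.44.......222.333
After op 7 (delete): buffer="zcyqymeodsogcyvcy" (len 17), cursors c1@3 c4@5 c2@14 c3@17, authorship .11.4.......22.33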